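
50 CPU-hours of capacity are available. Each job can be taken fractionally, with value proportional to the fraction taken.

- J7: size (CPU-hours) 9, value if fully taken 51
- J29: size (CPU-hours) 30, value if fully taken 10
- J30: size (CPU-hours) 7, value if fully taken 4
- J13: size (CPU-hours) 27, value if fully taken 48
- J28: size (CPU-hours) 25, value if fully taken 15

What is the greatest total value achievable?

Sort by value density: J7 51/9≈5.67, J13 48/27≈1.78, J28 15/25≈0.6, J30 4/7≈0.571, J29 10/30≈0.333.
Take all of J7 (9 CPU-hours, value 51) — 41 CPU-hours left.
J13: take in full, 27 CPU-hours for value 48 — 14 left.
14 CPU-hours left: a 14/25 share of J28 gives 15×14/25 = 8.4.
Total value = 107.4.

107.4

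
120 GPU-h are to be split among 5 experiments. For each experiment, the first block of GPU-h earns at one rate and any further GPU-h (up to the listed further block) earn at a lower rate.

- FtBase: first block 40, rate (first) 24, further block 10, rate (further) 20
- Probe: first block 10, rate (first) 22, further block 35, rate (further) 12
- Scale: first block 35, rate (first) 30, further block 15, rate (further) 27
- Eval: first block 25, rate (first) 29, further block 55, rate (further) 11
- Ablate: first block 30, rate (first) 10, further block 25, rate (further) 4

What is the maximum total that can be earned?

3250

Rank every tier by rate: Scale/tier1 30 > Eval/tier1 29 > Scale/tier2 27 > FtBase/tier1 24 > Probe/tier1 22 > FtBase/tier2 20 > Probe/tier2 12 > Eval/tier2 11 > Ablate/tier1 10 > Ablate/tier2 4.
Fill Scale tier1 block (35 at 30) ; 85 left.
Fill Eval tier1 block (25 at 29) ; 60 left.
Scale tier2 at 27: fill all 15 ; 45 left.
FtBase/tier1 (24): +40 ; 5 left.
5 remain; put them into Probe tier1 at 22.
Total = 30×35 + 29×25 + 27×15 + 24×40 + 22×5 = 3250.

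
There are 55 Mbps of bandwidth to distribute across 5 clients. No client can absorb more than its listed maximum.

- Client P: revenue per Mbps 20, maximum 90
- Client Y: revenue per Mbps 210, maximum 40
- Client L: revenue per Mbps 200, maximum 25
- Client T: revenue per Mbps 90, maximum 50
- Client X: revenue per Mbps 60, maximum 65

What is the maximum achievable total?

Rank by revenue per Mbps: Client Y 210 > Client L 200 > Client T 90 > Client X 60 > Client P 20.
Client Y takes 40 to reach its cap of 40 — 15 left.
Only 15 left; Client L takes them to reach 15.
Total = 210×40 + 200×15 = 11400.

11400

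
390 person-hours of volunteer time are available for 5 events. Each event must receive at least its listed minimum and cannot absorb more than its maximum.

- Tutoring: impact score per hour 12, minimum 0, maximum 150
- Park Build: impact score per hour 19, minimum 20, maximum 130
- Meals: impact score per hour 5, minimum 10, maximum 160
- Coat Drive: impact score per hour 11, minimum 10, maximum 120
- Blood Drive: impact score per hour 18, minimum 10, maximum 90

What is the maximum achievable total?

6050

Meeting every minimum uses 0+20+10+10+10 = 50 person-hours, leaving 340.
Order the events by impact score per hour: Park Build 19 > Blood Drive 18 > Tutoring 12 > Coat Drive 11 > Meals 5.
Park Build: +110 to 130 (cap) — 230 left.
Give Blood Drive 80 more to hit its cap of 90 — 150 left.
Tutoring takes 150 more to reach its cap of 150 — 0 left.
Total = 12×150 + 19×130 + 5×10 + 11×10 + 18×90 = 6050.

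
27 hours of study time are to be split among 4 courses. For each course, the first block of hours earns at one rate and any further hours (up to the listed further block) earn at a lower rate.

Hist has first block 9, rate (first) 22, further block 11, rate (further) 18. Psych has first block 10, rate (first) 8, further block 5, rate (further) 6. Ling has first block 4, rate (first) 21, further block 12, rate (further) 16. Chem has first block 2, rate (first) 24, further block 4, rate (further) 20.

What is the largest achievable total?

Rank every tier by rate: Chem/first 24 > Hist/first 22 > Ling/first 21 > Chem/second 20 > Hist/second 18 > Ling/second 16 > Psych/first 8 > Psych/second 6.
Chem first at 24: fill all 2 — 25 left.
Hist/first (22): +9 — 16 left.
Ling first at 21: fill all 4 — 12 left.
Chem second at 20: fill all 4 — 8 left.
Hist second at 18: only 8 left, fill 8.
Total = 24×2 + 22×9 + 21×4 + 20×4 + 18×8 = 554.

554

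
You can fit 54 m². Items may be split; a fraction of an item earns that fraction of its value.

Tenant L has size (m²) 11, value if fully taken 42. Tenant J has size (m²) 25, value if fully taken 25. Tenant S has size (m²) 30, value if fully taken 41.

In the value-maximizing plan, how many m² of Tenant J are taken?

Sort by value density: Tenant L 42/11≈3.82, Tenant S 41/30≈1.37, Tenant J 25/25≈1.
Take all of Tenant L (11 m², value 42) ; 43 m² left.
Tenant S: take in full, 30 m² for value 41 ; 13 left.
Fill the last 13 m² with part of Tenant J: 13/25 of it earns 13.

13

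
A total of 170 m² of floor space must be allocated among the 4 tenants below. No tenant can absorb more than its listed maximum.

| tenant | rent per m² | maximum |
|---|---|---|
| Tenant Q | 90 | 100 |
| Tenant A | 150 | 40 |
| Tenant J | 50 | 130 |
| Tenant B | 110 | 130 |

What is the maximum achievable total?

20300

Rank by rent per m²: Tenant A 150 > Tenant B 110 > Tenant Q 90 > Tenant J 50.
Give Tenant A 40 to hit its cap of 40 — 130 left.
Give Tenant B 130 to hit its cap of 130 — 0 left.
Total = 150×40 + 110×130 = 20300.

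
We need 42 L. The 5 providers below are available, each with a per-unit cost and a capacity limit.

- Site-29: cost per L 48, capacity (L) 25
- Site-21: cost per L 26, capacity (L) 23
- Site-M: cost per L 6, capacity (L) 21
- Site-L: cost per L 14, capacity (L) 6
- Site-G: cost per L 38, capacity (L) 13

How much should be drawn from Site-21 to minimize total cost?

Cheapest first:
Site-M (6): use full 21 — 21 L to go.
Site-L at 14: take all 6 L — 15 still needed.
Site-21 (26): take the remaining 15 — done.
Site-G, Site-29: unused.

15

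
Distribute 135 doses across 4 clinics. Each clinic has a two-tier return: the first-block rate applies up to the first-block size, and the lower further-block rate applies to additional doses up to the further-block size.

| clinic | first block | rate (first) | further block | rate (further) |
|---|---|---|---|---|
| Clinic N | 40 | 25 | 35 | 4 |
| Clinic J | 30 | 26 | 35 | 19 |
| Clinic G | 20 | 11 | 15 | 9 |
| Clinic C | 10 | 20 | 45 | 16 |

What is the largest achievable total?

2965

Rank every tier by rate: Clinic J/tier1 26 > Clinic N/tier1 25 > Clinic C/tier1 20 > Clinic J/tier2 19 > Clinic C/tier2 16 > Clinic G/tier1 11 > Clinic G/tier2 9 > Clinic N/tier2 4.
Fill Clinic J tier1 block (30 at 26) ; 105 left.
Fill Clinic N tier1 block (40 at 25) ; 65 left.
Fill Clinic C tier1 block (10 at 20) ; 55 left.
Fill Clinic J tier2 block (35 at 19) ; 20 left.
Clinic C tier2 at 16: only 20 left, fill 20.
Total = 26×30 + 25×40 + 20×10 + 19×35 + 16×20 = 2965.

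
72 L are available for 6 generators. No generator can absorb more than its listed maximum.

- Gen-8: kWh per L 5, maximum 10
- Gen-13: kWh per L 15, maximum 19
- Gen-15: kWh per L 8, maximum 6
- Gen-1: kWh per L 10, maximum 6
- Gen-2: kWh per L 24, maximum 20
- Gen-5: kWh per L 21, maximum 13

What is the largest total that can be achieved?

Order the generators by kWh per L: Gen-2 24 > Gen-5 21 > Gen-13 15 > Gen-1 10 > Gen-15 8 > Gen-8 5.
Gen-2 takes 20 to reach its cap of 20 ; 52 left.
Gen-5 takes 13 to reach its cap of 13 ; 39 left.
Gen-13 takes 19 to reach its cap of 19 ; 20 left.
Gen-1 takes 6 to reach its cap of 6 ; 14 left.
Gen-15: +6 to 6 (cap) ; 8 left.
Gen-8 has room for 10 but only 8 remain, so it gets 8.
Total = 5×8 + 15×19 + 8×6 + 10×6 + 24×20 + 21×13 = 1186.

1186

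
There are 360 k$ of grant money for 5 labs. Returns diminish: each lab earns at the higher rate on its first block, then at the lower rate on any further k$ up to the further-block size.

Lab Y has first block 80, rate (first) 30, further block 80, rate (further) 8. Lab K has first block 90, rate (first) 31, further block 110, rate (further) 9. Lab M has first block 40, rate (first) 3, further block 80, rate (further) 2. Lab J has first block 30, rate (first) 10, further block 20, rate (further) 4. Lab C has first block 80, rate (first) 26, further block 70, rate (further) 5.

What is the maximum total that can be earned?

Rank every tier by rate: Lab K/tier1 31 > Lab Y/tier1 30 > Lab C/tier1 26 > Lab J/tier1 10 > Lab K/tier2 9 > Lab Y/tier2 8 > Lab C/tier2 5 > Lab J/tier2 4 > Lab M/tier1 3 > Lab M/tier2 2.
Fill Lab K tier1 block (90 at 31) → 270 left.
Lab Y tier1 at 30: fill all 80 → 190 left.
Lab C/tier1 (26): +80 → 110 left.
Lab J/tier1 (10): +30 → 80 left.
Lab K/tier2: +80 of 110 at 9; pool empty.
Total = 31×90 + 30×80 + 26×80 + 10×30 + 9×80 = 8290.

8290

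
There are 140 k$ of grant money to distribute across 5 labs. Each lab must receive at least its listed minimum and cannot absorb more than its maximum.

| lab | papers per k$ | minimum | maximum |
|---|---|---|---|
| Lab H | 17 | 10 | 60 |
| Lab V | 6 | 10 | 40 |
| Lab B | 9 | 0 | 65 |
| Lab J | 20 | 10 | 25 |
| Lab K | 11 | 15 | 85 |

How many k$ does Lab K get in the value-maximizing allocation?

45

Meeting every minimum uses 10+10+0+10+15 = 45 k$, leaving 95.
Order the labs by papers per k$: Lab J 20 > Lab H 17 > Lab K 11 > Lab B 9 > Lab V 6.
Lab J: +15 to 25 (cap) — 80 left.
Lab H: +50 to 60 (cap) — 30 left.
Only 30 left; Lab K takes them to reach 45.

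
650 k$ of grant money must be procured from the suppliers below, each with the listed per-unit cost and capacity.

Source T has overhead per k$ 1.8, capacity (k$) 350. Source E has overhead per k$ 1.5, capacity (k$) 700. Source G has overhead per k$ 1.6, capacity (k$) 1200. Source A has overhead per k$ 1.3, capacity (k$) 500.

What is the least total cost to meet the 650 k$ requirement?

Use suppliers in increasing cost order.
Take 500 from Source A at 1.3 ; need 150 more.
Take 150 from Source E at 1.5 to finish.
Source G, Source T: unused.
Cost = 500×1.3 + 150×1.5 = 875.

875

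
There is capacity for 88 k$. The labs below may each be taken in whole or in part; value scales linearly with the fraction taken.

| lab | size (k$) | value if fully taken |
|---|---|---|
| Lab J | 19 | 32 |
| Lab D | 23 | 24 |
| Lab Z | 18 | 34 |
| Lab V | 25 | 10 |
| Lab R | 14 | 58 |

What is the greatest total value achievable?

153.6

Rank by value-to-size ratio: Lab R 58/14≈4.14, Lab Z 34/18≈1.89, Lab J 32/19≈1.68, Lab D 24/23≈1.04, Lab V 10/25≈0.4.
Take all of Lab R (14 k$, value 58) → 74 k$ left.
Lab Z: take in full, 18 k$ for value 34 → 56 left.
Lab J: take in full, 19 k$ for value 32 → 37 left.
All 23 k$ of Lab D fit (value 24) → 14 remain.
Only 14 k$ remain; take 14/25 of Lab V for value 10×14/25 = 5.6.
Total value = 153.6.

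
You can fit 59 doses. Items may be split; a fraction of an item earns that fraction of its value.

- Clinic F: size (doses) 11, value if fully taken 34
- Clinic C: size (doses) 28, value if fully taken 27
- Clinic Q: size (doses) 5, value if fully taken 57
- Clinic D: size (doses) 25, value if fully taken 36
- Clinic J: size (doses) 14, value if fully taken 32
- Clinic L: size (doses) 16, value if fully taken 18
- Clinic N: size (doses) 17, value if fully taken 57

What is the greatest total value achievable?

197.28

Best value per unit of size first: Clinic Q 57/5≈11.4, Clinic N 57/17≈3.35, Clinic F 34/11≈3.09, Clinic J 32/14≈2.29, Clinic D 36/25≈1.44, Clinic L 18/16≈1.12, Clinic C 27/28≈0.964.
All 5 doses of Clinic Q fit (value 57) → 54 remain.
Take all of Clinic N (17 doses, value 57) → 37 doses left.
All 11 doses of Clinic F fit (value 34) → 26 remain.
All 14 doses of Clinic J fit (value 32) → 12 remain.
12 doses left: a 12/25 share of Clinic D gives 36×12/25 = 17.28.
Total value = 197.28.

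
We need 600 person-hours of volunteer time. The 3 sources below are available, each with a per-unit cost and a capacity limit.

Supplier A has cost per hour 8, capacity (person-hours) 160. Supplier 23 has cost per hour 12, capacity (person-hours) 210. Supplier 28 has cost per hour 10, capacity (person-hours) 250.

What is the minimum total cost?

Use sources in increasing cost order.
Supplier A at 8: take all 160 person-hours ; 440 still needed.
Supplier 28 at 10: take all 250 person-hours ; 190 still needed.
Take 190 from Supplier 23 at 12 to finish.
Cost = 160×8 + 250×10 + 190×12 = 6060.

6060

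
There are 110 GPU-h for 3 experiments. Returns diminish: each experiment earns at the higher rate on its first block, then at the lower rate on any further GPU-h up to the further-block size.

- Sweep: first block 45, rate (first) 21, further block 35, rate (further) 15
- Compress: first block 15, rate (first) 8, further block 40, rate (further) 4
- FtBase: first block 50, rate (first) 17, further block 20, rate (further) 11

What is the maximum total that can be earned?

Rank every tier by rate: Sweep/T1 21 > FtBase/T1 17 > Sweep/T2 15 > FtBase/T2 11 > Compress/T1 8 > Compress/T2 4.
Sweep T1 at 21: fill all 45 ; 65 left.
FtBase T1 at 17: fill all 50 ; 15 left.
Sweep T2 at 15: only 15 left, fill 15.
Total = 21×45 + 17×50 + 15×15 = 2020.

2020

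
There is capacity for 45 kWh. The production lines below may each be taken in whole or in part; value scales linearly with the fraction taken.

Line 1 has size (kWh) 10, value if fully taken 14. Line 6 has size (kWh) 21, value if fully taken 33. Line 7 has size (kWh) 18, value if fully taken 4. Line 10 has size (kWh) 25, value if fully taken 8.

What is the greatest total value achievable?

51.48

Best value per unit of size first: Line 6 33/21≈1.57, Line 1 14/10≈1.4, Line 10 8/25≈0.32, Line 7 4/18≈0.222.
All 21 kWh of Line 6 fit (value 33) → 24 remain.
Take all of Line 1 (10 kWh, value 14) → 14 kWh left.
14 kWh left: a 14/25 share of Line 10 gives 8×14/25 = 4.48.
Total value = 51.48.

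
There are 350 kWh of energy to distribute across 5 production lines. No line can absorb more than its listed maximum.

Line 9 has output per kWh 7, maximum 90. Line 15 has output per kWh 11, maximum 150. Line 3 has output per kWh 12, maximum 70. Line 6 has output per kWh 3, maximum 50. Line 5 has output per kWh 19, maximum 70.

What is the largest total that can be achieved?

4240

Highest output per kWh first: Line 5 19 > Line 3 12 > Line 15 11 > Line 9 7 > Line 6 3.
Give Line 5 70 to hit its cap of 70 — 280 left.
Line 3 takes 70 to reach its cap of 70 — 210 left.
Give Line 15 150 to hit its cap of 150 — 60 left.
Line 9 has room for 90 but only 60 remain, so it gets 60.
Total = 7×60 + 11×150 + 12×70 + 19×70 = 4240.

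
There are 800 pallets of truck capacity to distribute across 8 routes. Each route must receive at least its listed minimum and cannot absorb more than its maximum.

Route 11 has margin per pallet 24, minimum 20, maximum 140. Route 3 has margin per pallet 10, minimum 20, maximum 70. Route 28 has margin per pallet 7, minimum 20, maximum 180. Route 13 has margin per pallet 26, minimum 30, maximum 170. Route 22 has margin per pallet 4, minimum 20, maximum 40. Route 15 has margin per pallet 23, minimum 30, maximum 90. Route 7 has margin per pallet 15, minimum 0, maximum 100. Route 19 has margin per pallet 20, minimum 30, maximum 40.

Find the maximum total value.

14120

Meeting every minimum uses 20+20+20+30+20+30+0+30 = 170 pallets, leaving 630.
Highest margin per pallet first: Route 13 26 > Route 11 24 > Route 15 23 > Route 19 20 > Route 7 15 > Route 3 10 > Route 28 7 > Route 22 4.
Route 13: +140 to 170 (cap) → 490 left.
Give Route 11 120 more to hit its cap of 140 → 370 left.
Route 15 takes 60 more to reach its cap of 90 → 310 left.
Route 19: +10 to 40 (cap) → 300 left.
Give Route 7 100 more to hit its cap of 100 → 200 left.
Give Route 3 50 more to hit its cap of 70 → 150 left.
Route 28 has room for 160 more but only 150 remain, so it gets 170.
Total = 24×140 + 10×70 + 7×170 + 26×170 + 4×20 + 23×90 + 15×100 + 20×40 = 14120.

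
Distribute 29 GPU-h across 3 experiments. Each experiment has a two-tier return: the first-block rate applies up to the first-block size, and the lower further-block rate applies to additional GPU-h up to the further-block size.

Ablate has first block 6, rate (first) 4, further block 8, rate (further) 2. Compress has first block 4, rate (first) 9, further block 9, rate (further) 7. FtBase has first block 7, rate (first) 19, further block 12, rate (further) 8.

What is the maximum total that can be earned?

Treat each block as its own option and order by rate: FtBase/tier1 19 > Compress/tier1 9 > FtBase/tier2 8 > Compress/tier2 7 > Ablate/tier1 4 > Ablate/tier2 2.
Fill FtBase tier1 block (7 at 19) ; 22 left.
Compress/tier1 (9): +4 ; 18 left.
Fill FtBase tier2 block (12 at 8) ; 6 left.
Compress tier2 at 7: only 6 left, fill 6.
Total = 19×7 + 9×4 + 8×12 + 7×6 = 307.

307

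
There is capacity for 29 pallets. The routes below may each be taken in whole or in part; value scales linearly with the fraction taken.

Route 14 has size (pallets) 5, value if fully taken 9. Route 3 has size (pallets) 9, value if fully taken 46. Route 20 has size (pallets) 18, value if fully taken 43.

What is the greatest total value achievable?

92.6

Rank by value-to-size ratio: Route 3 46/9≈5.11, Route 20 43/18≈2.39, Route 14 9/5≈1.8.
Take all of Route 3 (9 pallets, value 46) — 20 pallets left.
Take all of Route 20 (18 pallets, value 43) — 2 pallets left.
Fill the last 2 pallets with part of Route 14: 2/5 of it earns 3.6.
Total value = 92.6.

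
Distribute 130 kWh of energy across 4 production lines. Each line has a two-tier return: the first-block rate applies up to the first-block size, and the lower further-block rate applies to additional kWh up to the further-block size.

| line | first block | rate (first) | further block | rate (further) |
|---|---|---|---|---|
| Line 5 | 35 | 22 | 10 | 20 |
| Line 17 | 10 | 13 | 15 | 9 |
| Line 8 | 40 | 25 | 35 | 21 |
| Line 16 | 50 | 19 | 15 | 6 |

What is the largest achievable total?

2895

Order all 8 blocks by rate: Line 8/T1 25 > Line 5/T1 22 > Line 8/T2 21 > Line 5/T2 20 > Line 16/T1 19 > Line 17/T1 13 > Line 17/T2 9 > Line 16/T2 6.
Fill Line 8 T1 block (40 at 25) — 90 left.
Line 5/T1 (22): +35 — 55 left.
Line 8/T2 (21): +35 — 20 left.
Fill Line 5 T2 block (10 at 20) — 10 left.
Line 16/T1: +10 of 50 at 19; pool empty.
Total = 25×40 + 22×35 + 21×35 + 20×10 + 19×10 = 2895.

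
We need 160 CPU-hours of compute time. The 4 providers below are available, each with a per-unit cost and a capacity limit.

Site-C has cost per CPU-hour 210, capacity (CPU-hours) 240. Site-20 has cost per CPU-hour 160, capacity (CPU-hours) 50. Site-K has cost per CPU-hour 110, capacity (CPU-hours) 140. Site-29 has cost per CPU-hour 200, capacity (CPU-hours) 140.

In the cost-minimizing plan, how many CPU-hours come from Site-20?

Use providers in increasing cost order.
Site-K at 110: take all 140 CPU-hours → 20 still needed.
Site-20 at 160: take 20 of its 50 → requirement met.
Site-29, Site-C: unused.

20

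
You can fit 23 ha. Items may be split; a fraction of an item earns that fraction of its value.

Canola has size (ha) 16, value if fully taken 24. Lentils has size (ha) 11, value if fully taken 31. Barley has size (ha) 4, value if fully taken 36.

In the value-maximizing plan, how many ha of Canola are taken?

8

Sort by value density: Barley 36/4≈9, Lentils 31/11≈2.82, Canola 24/16≈1.5.
Take all of Barley (4 ha, value 36) ; 19 ha left.
All 11 ha of Lentils fit (value 31) ; 8 remain.
Fill the last 8 ha with part of Canola: 8/16 of it earns 12.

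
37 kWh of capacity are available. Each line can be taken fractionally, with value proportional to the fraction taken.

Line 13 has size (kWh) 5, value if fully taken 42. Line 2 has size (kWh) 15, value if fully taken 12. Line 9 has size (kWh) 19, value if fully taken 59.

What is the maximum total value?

Sort by value density: Line 13 42/5≈8.4, Line 9 59/19≈3.11, Line 2 12/15≈0.8.
All 5 kWh of Line 13 fit (value 42) → 32 remain.
All 19 kWh of Line 9 fit (value 59) → 13 remain.
Only 13 kWh remain; take 13/15 of Line 2 for value 12×13/15 = 10.4.
Total value = 111.4.

111.4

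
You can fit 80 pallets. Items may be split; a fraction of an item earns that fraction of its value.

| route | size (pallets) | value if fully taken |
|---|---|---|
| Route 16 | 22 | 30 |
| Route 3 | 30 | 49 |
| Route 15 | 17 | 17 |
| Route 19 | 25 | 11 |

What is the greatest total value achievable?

100.84

Sort by value density: Route 3 49/30≈1.63, Route 16 30/22≈1.36, Route 15 17/17≈1, Route 19 11/25≈0.44.
Route 3: take in full, 30 pallets for value 49 → 50 left.
Route 16: take in full, 22 pallets for value 30 → 28 left.
Take all of Route 15 (17 pallets, value 17) → 11 pallets left.
11 pallets left: a 11/25 share of Route 19 gives 11×11/25 = 4.84.
Total value = 100.84.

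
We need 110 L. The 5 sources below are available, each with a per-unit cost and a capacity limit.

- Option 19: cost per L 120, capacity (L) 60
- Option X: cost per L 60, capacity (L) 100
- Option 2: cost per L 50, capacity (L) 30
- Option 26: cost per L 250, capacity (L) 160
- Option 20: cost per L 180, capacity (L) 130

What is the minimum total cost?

6300

Cheapest first:
Option 2 at 50: take all 30 L → 80 still needed.
Option X at 60: take 80 of its 100 → requirement met.
Option 19, Option 20, Option 26: unused.
Cost = 30×50 + 80×60 = 6300.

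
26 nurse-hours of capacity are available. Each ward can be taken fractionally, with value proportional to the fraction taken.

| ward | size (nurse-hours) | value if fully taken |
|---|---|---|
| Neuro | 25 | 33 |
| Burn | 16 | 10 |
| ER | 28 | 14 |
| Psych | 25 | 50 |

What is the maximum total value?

Sort by value density: Psych 50/25≈2, Neuro 33/25≈1.32, Burn 10/16≈0.625, ER 14/28≈0.5.
Take all of Psych (25 nurse-hours, value 50) — 1 nurse-hours left.
Only 1 nurse-hours remain; take 1/25 of Neuro for value 33×1/25 = 1.32.
Total value = 51.32.

51.32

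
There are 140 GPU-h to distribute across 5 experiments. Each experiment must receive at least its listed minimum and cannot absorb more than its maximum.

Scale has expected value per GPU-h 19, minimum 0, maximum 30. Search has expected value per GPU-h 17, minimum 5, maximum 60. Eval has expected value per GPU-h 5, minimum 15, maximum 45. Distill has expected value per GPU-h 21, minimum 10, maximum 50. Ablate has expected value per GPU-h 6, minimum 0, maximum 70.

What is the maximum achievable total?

Meeting every minimum uses 0+5+15+10+0 = 30 GPU-h, leaving 110.
Highest expected value per GPU-h first: Distill 21 > Scale 19 > Search 17 > Ablate 6 > Eval 5.
Give Distill 40 more to hit its cap of 50 → 70 left.
Give Scale 30 more to hit its cap of 30 → 40 left.
Search: +40 (room for 55) → 45. Pool exhausted.
Total = 19×30 + 17×45 + 5×15 + 21×50 = 2460.

2460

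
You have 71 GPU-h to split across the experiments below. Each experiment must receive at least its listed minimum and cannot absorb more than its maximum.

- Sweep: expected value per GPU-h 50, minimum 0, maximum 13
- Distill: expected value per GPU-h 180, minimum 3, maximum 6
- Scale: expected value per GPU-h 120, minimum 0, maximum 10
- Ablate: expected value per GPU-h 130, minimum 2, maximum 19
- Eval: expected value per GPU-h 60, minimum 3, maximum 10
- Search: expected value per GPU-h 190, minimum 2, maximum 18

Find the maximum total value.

Meeting every minimum uses 0+3+0+2+3+2 = 10 GPU-h, leaving 61.
Order the experiments by expected value per GPU-h: Search 190 > Distill 180 > Ablate 130 > Scale 120 > Eval 60 > Sweep 50.
Search: +16 to 18 (cap) — 45 left.
Give Distill 3 more to hit its cap of 6 — 42 left.
Ablate: +17 to 19 (cap) — 25 left.
Scale: +10 to 10 (cap) — 15 left.
Eval: +7 to 10 (cap) — 8 left.
Only 8 left; Sweep takes them to reach 8.
Total = 50×8 + 180×6 + 120×10 + 130×19 + 60×10 + 190×18 = 9170.

9170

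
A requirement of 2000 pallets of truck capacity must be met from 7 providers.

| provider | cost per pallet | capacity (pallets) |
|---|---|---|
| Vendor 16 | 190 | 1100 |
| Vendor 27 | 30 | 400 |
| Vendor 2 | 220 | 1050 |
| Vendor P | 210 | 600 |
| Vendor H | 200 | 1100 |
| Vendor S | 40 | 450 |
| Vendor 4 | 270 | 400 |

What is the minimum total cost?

249000

Use providers in increasing cost order.
Take 400 from Vendor 27 at 30 → need 1600 more.
Take 450 from Vendor S at 40 → need 1150 more.
Take 1100 from Vendor 16 at 190 → need 50 more.
Vendor H at 200: take 50 of its 1100 → requirement met.
Vendor P, Vendor 2, Vendor 4: unused.
Cost = 400×30 + 450×40 + 1100×190 + 50×200 = 249000.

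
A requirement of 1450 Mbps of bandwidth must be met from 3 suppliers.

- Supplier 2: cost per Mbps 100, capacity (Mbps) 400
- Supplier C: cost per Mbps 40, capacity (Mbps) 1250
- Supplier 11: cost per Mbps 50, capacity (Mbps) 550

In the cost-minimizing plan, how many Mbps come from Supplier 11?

Cheapest first:
Take 1250 from Supplier C at 40 ; need 200 more.
Supplier 11 (50): take the remaining 200 ; done.
Supplier 2: unused.

200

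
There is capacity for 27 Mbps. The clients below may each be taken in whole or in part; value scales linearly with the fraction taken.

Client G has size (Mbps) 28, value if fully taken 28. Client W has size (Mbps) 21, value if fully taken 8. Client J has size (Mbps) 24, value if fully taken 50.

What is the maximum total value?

53

Best value per unit of size first: Client J 50/24≈2.08, Client G 28/28≈1, Client W 8/21≈0.381.
Client J: take in full, 24 Mbps for value 50 ; 3 left.
Fill the last 3 Mbps with part of Client G: 3/28 of it earns 3.
Total value = 53.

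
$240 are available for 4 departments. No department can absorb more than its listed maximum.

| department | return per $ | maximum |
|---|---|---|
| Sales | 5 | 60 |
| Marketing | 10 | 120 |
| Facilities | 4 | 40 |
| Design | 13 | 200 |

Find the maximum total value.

Order the departments by return per $: Design 13 > Marketing 10 > Sales 5 > Facilities 4.
Design takes 200 to reach its cap of 200 → 40 left.
Only 40 left; Marketing takes them to reach 40.
Total = 10×40 + 13×200 = 3000.

3000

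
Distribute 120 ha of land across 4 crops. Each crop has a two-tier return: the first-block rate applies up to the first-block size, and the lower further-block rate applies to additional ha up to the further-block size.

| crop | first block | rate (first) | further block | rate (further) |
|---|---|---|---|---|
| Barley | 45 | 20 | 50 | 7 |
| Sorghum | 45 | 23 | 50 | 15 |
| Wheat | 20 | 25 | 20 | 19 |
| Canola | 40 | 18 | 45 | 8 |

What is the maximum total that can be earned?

2625

Order all 8 blocks by rate: Wheat/first 25 > Sorghum/first 23 > Barley/first 20 > Wheat/second 19 > Canola/first 18 > Sorghum/second 15 > Canola/second 8 > Barley/second 7.
Wheat/first (25): +20 — 100 left.
Fill Sorghum first block (45 at 23) — 55 left.
Barley/first (20): +45 — 10 left.
Wheat/second: +10 of 20 at 19; pool empty.
Total = 25×20 + 23×45 + 20×45 + 19×10 = 2625.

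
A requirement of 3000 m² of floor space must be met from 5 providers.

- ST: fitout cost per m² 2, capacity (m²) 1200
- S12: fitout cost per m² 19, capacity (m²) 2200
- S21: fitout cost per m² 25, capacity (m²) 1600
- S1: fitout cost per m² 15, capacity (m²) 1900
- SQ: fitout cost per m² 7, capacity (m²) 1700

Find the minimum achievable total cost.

15800

Use providers in increasing cost order.
ST (2): use full 1200 — 1800 m² to go.
SQ at 7: take all 1700 m² — 100 still needed.
S1 at 15: take 100 of its 1900 — requirement met.
S12, S21: unused.
Cost = 1200×2 + 1700×7 + 100×15 = 15800.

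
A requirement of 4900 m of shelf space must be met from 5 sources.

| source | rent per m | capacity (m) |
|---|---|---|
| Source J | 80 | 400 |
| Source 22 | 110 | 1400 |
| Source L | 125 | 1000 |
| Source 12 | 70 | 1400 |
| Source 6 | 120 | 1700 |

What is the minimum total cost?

Fill from the cheapest source first.
Source 12 at 70: take all 1400 m ; 3500 still needed.
Source J (80): use full 400 ; 3100 m to go.
Source 22 at 110: take all 1400 m ; 1700 still needed.
Source 6 at 120: take all 1700 m ; 0 still needed.
Source L: unused.
Cost = 1400×70 + 400×80 + 1400×110 + 1700×120 = 488000.

488000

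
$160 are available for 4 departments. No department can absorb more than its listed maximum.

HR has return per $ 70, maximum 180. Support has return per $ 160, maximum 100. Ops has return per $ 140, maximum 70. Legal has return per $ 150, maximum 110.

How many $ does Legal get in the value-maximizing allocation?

60

Order the departments by return per $: Support 160 > Legal 150 > Ops 140 > HR 70.
Support takes 100 to reach its cap of 100 → 60 left.
Only 60 left; Legal takes them to reach 60.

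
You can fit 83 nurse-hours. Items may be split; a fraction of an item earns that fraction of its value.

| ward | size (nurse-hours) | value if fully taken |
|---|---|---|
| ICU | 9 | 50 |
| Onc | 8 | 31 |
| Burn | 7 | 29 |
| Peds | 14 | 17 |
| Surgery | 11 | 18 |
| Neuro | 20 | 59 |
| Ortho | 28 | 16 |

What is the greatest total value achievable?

Rank by value-to-size ratio: ICU 50/9≈5.56, Burn 29/7≈4.14, Onc 31/8≈3.88, Neuro 59/20≈2.95, Surgery 18/11≈1.64, Peds 17/14≈1.21, Ortho 16/28≈0.571.
All 9 nurse-hours of ICU fit (value 50) ; 74 remain.
Take all of Burn (7 nurse-hours, value 29) ; 67 nurse-hours left.
Onc: take in full, 8 nurse-hours for value 31 ; 59 left.
Take all of Neuro (20 nurse-hours, value 59) ; 39 nurse-hours left.
Surgery: take in full, 11 nurse-hours for value 18 ; 28 left.
Peds: take in full, 14 nurse-hours for value 17 ; 14 left.
Fill the last 14 nurse-hours with part of Ortho: 14/28 of it earns 8.
Total value = 212.

212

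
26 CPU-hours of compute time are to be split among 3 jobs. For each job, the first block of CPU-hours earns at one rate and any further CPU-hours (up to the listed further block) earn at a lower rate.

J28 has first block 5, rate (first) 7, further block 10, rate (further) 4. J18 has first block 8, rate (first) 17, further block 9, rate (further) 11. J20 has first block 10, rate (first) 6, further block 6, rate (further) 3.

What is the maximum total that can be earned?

Order all 6 blocks by rate: J18/first 17 > J18/second 11 > J28/first 7 > J20/first 6 > J28/second 4 > J20/second 3.
Fill J18 first block (8 at 17) ; 18 left.
J18 second at 11: fill all 9 ; 9 left.
J28/first (7): +5 ; 4 left.
J20/first: +4 of 10 at 6; pool empty.
Total = 17×8 + 11×9 + 7×5 + 6×4 = 294.

294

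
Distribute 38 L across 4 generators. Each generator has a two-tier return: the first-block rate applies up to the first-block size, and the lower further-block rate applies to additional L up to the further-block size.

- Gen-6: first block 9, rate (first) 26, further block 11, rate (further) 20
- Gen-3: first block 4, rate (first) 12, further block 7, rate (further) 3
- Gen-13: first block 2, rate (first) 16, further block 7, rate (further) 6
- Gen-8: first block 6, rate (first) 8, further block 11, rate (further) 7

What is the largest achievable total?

Order all 8 blocks by rate: Gen-6/first 26 > Gen-6/second 20 > Gen-13/first 16 > Gen-3/first 12 > Gen-8/first 8 > Gen-8/second 7 > Gen-13/second 6 > Gen-3/second 3.
Gen-6/first (26): +9 → 29 left.
Gen-6/second (20): +11 → 18 left.
Fill Gen-13 first block (2 at 16) → 16 left.
Gen-3/first (12): +4 → 12 left.
Gen-8/first (8): +6 → 6 left.
6 remain; put them into Gen-8 second at 7.
Total = 26×9 + 20×11 + 16×2 + 12×4 + 8×6 + 7×6 = 624.

624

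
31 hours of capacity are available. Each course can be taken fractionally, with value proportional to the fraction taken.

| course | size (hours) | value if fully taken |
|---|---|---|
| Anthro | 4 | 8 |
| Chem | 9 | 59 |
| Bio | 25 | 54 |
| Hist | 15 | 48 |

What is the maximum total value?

Sort by value density: Chem 59/9≈6.56, Hist 48/15≈3.2, Bio 54/25≈2.16, Anthro 8/4≈2.
Take all of Chem (9 hours, value 59) — 22 hours left.
Take all of Hist (15 hours, value 48) — 7 hours left.
7 hours left: a 7/25 share of Bio gives 54×7/25 = 15.12.
Total value = 122.12.

122.12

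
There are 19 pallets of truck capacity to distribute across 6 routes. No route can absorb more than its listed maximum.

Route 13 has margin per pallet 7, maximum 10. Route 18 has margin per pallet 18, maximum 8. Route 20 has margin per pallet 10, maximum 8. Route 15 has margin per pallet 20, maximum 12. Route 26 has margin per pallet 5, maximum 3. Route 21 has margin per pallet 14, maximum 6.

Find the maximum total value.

Order the routes by margin per pallet: Route 15 20 > Route 18 18 > Route 21 14 > Route 20 10 > Route 13 7 > Route 26 5.
Route 15 takes 12 to reach its cap of 12 — 7 left.
Only 7 left; Route 18 takes them to reach 7.
Total = 18×7 + 20×12 = 366.

366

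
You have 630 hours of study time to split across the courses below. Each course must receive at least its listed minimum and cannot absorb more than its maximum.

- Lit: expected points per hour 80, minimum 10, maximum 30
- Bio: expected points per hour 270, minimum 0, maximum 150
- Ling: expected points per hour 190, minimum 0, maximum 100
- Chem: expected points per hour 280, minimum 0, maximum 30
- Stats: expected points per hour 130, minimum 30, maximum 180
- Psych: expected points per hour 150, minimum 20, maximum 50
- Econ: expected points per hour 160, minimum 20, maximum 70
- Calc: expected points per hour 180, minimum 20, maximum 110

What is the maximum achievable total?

Meeting every minimum uses 10+0+0+0+30+20+20+20 = 100 hours, leaving 530.
Highest expected points per hour first: Chem 280 > Bio 270 > Ling 190 > Calc 180 > Econ 160 > Psych 150 > Stats 130 > Lit 80.
Give Chem 30 more to hit its cap of 30 — 500 left.
Give Bio 150 more to hit its cap of 150 — 350 left.
Give Ling 100 more to hit its cap of 100 — 250 left.
Calc: +90 to 110 (cap) — 160 left.
Econ: +50 to 70 (cap) — 110 left.
Give Psych 30 more to hit its cap of 50 — 80 left.
Stats has room for 150 more but only 80 remain, so it gets 110.
Total = 80×10 + 270×150 + 190×100 + 280×30 + 130×110 + 150×50 + 160×70 + 180×110 = 121500.

121500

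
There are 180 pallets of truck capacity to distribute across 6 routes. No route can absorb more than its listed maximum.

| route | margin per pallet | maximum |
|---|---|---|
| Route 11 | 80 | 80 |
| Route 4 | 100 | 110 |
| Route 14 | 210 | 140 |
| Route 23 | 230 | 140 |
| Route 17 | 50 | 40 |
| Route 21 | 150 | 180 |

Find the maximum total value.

Rank by margin per pallet: Route 23 230 > Route 14 210 > Route 21 150 > Route 4 100 > Route 11 80 > Route 17 50.
Give Route 23 140 to hit its cap of 140 — 40 left.
Route 14 has room for 140 but only 40 remain, so it gets 40.
Total = 210×40 + 230×140 = 40600.

40600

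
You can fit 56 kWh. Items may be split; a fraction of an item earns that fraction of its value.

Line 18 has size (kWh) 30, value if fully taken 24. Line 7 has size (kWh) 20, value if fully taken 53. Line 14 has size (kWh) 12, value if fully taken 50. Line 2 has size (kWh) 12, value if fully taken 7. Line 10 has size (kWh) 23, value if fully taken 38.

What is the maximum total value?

Best value per unit of size first: Line 14 50/12≈4.17, Line 7 53/20≈2.65, Line 10 38/23≈1.65, Line 18 24/30≈0.8, Line 2 7/12≈0.583.
Take all of Line 14 (12 kWh, value 50) → 44 kWh left.
Line 7: take in full, 20 kWh for value 53 → 24 left.
All 23 kWh of Line 10 fit (value 38) → 1 remain.
Only 1 kWh remain; take 1/30 of Line 18 for value 24×1/30 = 0.8.
Total value = 141.8.

141.8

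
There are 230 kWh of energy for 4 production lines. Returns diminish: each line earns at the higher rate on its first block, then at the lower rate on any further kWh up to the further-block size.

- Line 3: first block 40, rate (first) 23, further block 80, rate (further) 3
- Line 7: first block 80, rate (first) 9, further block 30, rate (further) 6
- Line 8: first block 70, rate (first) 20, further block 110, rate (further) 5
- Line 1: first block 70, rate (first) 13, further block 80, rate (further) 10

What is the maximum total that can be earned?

Order all 8 blocks by rate: Line 3/first 23 > Line 8/first 20 > Line 1/first 13 > Line 1/second 10 > Line 7/first 9 > Line 7/second 6 > Line 8/second 5 > Line 3/second 3.
Fill Line 3 first block (40 at 23) → 190 left.
Fill Line 8 first block (70 at 20) → 120 left.
Line 1/first (13): +70 → 50 left.
Line 1/second: +50 of 80 at 10; pool empty.
Total = 23×40 + 20×70 + 13×70 + 10×50 = 3730.

3730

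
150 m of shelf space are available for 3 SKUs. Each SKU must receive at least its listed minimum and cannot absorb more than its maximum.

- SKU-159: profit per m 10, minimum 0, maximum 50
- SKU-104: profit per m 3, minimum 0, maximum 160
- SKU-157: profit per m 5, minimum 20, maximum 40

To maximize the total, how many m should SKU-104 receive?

60

Meeting every minimum uses 0+0+20 = 20 m, leaving 130.
Rank by profit per m: SKU-159 10 > SKU-157 5 > SKU-104 3.
SKU-159: +50 to 50 (cap) → 80 left.
SKU-157: +20 to 40 (cap) → 60 left.
SKU-104: +60 (room for 160) → 60. Pool exhausted.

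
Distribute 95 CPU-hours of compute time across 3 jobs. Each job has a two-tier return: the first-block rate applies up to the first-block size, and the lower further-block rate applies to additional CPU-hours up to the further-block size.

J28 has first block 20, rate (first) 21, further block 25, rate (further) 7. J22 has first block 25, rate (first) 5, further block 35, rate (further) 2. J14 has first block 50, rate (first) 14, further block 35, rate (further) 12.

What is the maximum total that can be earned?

Treat each block as its own option and order by rate: J28/first 21 > J14/first 14 > J14/second 12 > J28/second 7 > J22/first 5 > J22/second 2.
J28/first (21): +20 → 75 left.
J14/first (14): +50 → 25 left.
J14/second: +25 of 35 at 12; pool empty.
Total = 21×20 + 14×50 + 12×25 = 1420.

1420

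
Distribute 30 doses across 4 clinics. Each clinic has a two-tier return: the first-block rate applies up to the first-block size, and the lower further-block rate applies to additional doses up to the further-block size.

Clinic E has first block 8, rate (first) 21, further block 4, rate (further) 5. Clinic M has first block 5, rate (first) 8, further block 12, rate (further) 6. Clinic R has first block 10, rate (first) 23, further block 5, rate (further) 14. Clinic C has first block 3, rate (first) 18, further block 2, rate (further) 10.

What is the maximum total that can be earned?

558

Order all 8 blocks by rate: Clinic R/T1 23 > Clinic E/T1 21 > Clinic C/T1 18 > Clinic R/T2 14 > Clinic C/T2 10 > Clinic M/T1 8 > Clinic M/T2 6 > Clinic E/T2 5.
Fill Clinic R T1 block (10 at 23) — 20 left.
Fill Clinic E T1 block (8 at 21) — 12 left.
Clinic C/T1 (18): +3 — 9 left.
Fill Clinic R T2 block (5 at 14) — 4 left.
Clinic C/T2 (10): +2 — 2 left.
2 remain; put them into Clinic M T1 at 8.
Total = 23×10 + 21×8 + 18×3 + 14×5 + 10×2 + 8×2 = 558.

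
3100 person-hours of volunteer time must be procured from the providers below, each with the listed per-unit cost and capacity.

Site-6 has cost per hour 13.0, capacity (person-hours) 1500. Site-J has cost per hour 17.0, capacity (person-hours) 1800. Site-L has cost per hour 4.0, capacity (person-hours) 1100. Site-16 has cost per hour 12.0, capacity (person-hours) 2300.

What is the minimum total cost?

28400

Fill from the cheapest provider first.
Take 1100 from Site-L at 4.0 → need 2000 more.
Site-16 at 12.0: take 2000 of its 2300 → requirement met.
Site-6, Site-J: unused.
Cost = 1100×4.0 + 2000×12.0 = 28400.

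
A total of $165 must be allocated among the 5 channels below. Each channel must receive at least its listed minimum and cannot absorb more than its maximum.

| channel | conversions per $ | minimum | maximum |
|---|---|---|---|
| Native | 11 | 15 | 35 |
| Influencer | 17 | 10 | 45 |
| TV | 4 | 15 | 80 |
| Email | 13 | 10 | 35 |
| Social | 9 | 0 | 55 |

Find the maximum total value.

1980

Meeting every minimum uses 15+10+15+10+0 = 50 $, leaving 115.
Rank by conversions per $: Influencer 17 > Email 13 > Native 11 > Social 9 > TV 4.
Give Influencer 35 more to hit its cap of 45 ; 80 left.
Email: +25 to 35 (cap) ; 55 left.
Native: +20 to 35 (cap) ; 35 left.
Social: +35 (room for 55) → 35. Pool exhausted.
Total = 11×35 + 17×45 + 4×15 + 13×35 + 9×35 = 1980.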